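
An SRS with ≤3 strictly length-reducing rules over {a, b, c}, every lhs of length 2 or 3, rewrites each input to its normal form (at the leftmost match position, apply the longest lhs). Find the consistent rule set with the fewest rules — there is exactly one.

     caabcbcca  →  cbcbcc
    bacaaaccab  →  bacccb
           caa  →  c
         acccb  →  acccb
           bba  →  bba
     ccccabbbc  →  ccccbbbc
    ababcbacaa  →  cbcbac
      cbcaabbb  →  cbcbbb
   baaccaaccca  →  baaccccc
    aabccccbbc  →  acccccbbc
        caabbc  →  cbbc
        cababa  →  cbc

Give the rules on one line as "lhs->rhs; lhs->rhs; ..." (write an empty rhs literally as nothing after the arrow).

  | caabcbcca => cabcbcca => cbcbcca => cbcbcc
  | bacaaaccab => bacaaccab => bacaccab => bacccab => bacccb
  | caa => ca => c
  | acccb

ab->c; ca->c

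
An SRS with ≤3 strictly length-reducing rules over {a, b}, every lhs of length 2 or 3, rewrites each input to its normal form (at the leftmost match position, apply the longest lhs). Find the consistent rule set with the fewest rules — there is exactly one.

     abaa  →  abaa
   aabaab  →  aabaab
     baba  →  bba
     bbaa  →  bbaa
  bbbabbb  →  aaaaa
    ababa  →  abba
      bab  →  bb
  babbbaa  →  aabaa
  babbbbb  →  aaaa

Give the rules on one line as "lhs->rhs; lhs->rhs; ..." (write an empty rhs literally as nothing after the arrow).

  | abaa
  | aabaab
  | baba => bba
  | bbaa

bab->bb; bbb->aa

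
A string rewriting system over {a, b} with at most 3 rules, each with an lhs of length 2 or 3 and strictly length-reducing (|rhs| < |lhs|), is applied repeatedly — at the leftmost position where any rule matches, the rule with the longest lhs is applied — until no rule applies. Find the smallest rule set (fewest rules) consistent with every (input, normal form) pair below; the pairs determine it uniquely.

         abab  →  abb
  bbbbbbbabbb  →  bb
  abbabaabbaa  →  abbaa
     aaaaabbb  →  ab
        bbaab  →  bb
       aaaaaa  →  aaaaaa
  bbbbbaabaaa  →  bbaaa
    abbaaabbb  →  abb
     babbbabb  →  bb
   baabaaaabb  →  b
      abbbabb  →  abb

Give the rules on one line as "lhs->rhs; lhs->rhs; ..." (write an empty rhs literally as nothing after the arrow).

  | abab => abb
  | bbbbbbbabbb => bbbbbbabbb => bbbbbabbb => bbbbabbb => bbbabbb => bbabbb => bbbbb => bbbb => bbb => bb
  | abbabaabbaa => abbbaabbaa => abbaabbaa => abbbaa => abbaa
  | aaaaabbb => aaabb => ab

aab->; bab->bb; bbb->bb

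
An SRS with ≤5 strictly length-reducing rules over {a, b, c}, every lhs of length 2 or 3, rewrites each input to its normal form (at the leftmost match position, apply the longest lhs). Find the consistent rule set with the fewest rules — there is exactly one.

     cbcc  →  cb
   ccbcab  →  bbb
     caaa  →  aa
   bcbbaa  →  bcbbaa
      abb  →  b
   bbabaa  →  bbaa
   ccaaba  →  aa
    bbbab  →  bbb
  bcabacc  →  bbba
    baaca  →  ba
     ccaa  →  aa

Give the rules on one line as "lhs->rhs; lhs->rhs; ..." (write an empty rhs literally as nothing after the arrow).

ab->; ca->b; caa->a; cc->

  | cbcc => cb
  | ccbcab => bcab => bbb
  | caaa => aa
  | bcbbaa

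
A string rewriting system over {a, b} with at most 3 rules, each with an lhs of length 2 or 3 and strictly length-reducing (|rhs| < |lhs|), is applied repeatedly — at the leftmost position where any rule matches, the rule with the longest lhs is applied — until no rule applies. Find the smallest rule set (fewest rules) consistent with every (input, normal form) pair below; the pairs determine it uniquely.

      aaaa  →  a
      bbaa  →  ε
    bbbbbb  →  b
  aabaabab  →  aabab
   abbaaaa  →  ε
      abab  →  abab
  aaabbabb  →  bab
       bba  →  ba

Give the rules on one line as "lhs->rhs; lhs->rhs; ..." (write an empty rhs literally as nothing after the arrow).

  | aaaa => a
  | bbaa => baa => ε
  | bbbbbb => bbbbb => bbbb => bbb => bb => b
  | aabaabab => aabab

aaa->; baa->; bb->b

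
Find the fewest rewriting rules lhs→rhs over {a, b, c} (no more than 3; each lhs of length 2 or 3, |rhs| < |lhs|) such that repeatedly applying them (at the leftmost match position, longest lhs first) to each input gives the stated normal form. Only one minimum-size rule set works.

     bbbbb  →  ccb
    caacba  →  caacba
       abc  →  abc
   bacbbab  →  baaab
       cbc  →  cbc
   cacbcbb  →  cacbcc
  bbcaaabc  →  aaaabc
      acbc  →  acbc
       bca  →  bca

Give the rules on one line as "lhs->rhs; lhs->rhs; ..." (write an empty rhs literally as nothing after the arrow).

bb->c; cca->aa

  | bbbbb => cbbb => ccb
  | caacba
  | abc
  | bacbbab => baccab => baaab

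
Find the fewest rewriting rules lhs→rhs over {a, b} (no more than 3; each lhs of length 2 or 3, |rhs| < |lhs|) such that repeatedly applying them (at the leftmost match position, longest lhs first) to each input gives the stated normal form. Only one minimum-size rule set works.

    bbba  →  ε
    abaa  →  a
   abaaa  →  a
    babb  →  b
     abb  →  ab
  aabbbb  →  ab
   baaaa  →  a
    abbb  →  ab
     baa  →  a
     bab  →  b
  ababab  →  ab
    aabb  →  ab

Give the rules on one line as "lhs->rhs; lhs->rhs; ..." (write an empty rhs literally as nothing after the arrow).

aa->a; ba->; bb->b

  | bbba => bba => ba => ε
  | abaa => aa => a
  | abaaa => aaa => aa => a
  | babb => bb => b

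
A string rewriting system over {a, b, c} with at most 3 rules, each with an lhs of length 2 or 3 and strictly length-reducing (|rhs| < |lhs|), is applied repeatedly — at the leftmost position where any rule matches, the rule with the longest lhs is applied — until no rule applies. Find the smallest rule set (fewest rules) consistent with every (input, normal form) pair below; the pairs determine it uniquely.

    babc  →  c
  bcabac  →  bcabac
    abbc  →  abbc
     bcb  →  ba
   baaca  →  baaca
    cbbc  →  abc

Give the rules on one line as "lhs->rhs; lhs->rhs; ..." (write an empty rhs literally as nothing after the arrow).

bab->; cb->a

  | babc => c
  | bcabac
  | abbc
  | bcb => ba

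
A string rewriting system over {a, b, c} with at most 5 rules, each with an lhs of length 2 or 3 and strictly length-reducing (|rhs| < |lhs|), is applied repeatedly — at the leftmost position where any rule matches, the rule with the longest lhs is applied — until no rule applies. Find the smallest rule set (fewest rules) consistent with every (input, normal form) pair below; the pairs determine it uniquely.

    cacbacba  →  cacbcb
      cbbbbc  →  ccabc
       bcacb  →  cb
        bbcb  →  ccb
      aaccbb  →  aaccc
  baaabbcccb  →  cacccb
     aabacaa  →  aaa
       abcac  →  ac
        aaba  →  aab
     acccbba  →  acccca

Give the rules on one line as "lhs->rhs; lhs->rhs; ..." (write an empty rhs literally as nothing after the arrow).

  | cacbacba => cacbcba => cacbcb
  | cbbbbc => ccabc
  | bcacb => cb
  | bbcb => ccb

ba->b; bb->c; bbb->ca; bca->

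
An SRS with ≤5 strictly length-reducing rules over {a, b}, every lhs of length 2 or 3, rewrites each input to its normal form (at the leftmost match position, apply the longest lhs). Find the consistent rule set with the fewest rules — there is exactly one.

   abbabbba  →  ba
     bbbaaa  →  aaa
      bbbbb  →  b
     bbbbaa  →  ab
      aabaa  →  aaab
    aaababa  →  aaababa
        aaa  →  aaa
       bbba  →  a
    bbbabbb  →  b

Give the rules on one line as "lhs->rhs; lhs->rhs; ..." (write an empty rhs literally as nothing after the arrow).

abb->; baa->ab; bb->b; bbb->

  | abbabbba => abbba => ba
  | bbbaaa => aaa
  | bbbbb => bb => b
  | bbbbaa => baa => ab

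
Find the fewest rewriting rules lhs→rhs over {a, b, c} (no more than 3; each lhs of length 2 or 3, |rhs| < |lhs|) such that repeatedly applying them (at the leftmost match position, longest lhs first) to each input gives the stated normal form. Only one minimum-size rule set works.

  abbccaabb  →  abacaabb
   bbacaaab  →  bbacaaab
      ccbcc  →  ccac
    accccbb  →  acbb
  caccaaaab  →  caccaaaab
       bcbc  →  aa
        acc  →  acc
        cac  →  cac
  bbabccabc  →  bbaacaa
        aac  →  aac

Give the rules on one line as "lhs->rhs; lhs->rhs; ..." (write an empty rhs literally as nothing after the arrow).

  | abbccaabb => abacaabb
  | bbacaaab
  | ccbcc => ccac
  | accccbb => acbb

bc->a; ccc->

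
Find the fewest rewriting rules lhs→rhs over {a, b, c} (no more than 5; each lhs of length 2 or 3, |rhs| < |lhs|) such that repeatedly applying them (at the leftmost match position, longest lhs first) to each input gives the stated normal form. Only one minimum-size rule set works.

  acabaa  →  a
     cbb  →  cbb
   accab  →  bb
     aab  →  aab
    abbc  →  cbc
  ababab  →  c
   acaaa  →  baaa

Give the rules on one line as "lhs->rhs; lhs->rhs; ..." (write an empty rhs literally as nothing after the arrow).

abb->cb; ac->b; bab->c; ca->

  | acabaa => babaa => caa => a
  | cbb
  | accab => bcab => bb
  | aab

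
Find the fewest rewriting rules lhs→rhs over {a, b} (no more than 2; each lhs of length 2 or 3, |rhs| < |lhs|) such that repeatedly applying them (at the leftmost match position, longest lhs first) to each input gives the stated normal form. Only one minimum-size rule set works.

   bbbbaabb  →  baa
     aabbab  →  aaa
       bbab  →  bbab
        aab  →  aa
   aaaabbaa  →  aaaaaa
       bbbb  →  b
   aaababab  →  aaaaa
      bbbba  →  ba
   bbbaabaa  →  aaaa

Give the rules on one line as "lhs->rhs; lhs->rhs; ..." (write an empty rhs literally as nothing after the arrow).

  | bbbbaabb => baabb => baab => baa
  | aabbab => aabab => aaab => aaa
  | bbab
  | aab => aa

aab->aa; bbb->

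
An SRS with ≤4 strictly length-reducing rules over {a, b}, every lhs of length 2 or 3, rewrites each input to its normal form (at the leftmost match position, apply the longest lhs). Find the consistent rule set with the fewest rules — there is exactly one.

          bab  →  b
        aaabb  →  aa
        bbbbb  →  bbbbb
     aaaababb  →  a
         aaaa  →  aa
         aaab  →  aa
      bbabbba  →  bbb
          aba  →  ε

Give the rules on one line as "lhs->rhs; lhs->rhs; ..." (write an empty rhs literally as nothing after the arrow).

aaa->aa; ab->a; aba->; ba->

  | bab => b
  | aaabb => aabb => aab => aa
  | bbbbb
  | aaaababb => aaababb => aababb => abb => ab => a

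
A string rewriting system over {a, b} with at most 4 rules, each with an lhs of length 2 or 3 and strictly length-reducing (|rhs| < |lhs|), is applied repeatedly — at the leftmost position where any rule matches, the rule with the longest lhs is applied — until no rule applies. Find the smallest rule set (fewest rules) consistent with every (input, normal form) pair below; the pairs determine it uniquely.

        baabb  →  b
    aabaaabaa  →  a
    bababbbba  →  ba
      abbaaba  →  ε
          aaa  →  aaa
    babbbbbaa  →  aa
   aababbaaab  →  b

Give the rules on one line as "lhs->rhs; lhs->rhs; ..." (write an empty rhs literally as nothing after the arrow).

  | baabb => babb => bbb => b
  | aabaaabaa => abbaabaa => bbaabaa => aabaa => abba => bba => a
  | bababbbba => bbbbbbba => bbbbba => bbba => ba
  | abbaaba => bbaaba => aaba => abb => bb => ε

ab->b; aba->bb; bb->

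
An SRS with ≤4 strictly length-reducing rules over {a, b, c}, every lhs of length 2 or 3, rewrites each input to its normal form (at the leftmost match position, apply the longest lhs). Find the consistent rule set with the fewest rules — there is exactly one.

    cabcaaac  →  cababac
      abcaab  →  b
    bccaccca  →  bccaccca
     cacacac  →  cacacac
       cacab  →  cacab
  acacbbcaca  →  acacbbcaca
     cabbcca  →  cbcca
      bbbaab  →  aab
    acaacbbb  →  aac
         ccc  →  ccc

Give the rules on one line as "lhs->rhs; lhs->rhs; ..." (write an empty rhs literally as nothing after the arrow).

abb->b; bbb->; bcb->cb; caa->ab

  | cabcaaac => cababac
  | abcaab => ababb => abb => b
  | bccaccca
  | cacacac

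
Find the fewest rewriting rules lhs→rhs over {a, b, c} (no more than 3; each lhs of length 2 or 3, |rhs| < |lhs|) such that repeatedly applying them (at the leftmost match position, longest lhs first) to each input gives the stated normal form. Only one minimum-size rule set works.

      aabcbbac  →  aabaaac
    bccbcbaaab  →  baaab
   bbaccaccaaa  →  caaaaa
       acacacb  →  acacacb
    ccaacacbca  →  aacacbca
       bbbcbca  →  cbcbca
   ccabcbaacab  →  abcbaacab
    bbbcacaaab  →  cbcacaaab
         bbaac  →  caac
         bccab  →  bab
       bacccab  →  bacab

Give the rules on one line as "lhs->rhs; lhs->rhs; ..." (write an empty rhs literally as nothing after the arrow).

  | aabcbbac => aabaaac
  | bccbcbaaab => bbcbaaab => ccbaaab => baaab
  | bbaccaccaaa => caccaccaaa => caaccaaa => caaaaa
  | acacacb

bb->c; cbb->aa; cc->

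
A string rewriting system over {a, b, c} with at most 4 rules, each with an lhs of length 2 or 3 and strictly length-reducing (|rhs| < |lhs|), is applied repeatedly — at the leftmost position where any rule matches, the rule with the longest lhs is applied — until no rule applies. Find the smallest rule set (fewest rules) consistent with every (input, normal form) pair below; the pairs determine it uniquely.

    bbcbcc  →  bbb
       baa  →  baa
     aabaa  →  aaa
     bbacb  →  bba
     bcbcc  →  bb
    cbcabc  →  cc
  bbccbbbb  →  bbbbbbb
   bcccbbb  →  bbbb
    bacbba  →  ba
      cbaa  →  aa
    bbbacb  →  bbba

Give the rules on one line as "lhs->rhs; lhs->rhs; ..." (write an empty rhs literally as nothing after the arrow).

  | bbcbcc => bbcc => bbb
  | baa
  | aabaa => aaa
  | bbacb => bba

ab->; bcc->bb; cb->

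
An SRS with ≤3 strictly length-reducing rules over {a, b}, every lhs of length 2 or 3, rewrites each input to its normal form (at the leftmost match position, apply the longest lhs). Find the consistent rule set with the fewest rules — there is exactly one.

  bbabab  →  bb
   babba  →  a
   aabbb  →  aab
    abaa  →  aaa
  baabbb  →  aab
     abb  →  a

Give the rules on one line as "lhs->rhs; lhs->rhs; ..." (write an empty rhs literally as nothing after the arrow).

abb->a; ba->a; bab->b

  | bbabab => bbab => bb
  | babba => bba => ba => a
  | aabbb => aab
  | abaa => aaa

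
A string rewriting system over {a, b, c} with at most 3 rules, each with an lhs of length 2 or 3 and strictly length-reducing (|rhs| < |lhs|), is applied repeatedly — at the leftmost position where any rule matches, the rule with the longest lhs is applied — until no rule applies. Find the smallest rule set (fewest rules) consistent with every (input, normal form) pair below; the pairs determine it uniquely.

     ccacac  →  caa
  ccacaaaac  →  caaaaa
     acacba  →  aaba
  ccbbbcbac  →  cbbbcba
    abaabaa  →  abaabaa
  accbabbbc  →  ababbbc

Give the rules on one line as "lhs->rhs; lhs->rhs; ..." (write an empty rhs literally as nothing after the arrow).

  | ccacac => cacac => caac => caa
  | ccacaaaac => cacaaaac => caaaaac => caaaaa
  | acacba => aacba => aaba
  | ccbbbcbac => cbbbcbac => cbbbcba

ac->a; cc->c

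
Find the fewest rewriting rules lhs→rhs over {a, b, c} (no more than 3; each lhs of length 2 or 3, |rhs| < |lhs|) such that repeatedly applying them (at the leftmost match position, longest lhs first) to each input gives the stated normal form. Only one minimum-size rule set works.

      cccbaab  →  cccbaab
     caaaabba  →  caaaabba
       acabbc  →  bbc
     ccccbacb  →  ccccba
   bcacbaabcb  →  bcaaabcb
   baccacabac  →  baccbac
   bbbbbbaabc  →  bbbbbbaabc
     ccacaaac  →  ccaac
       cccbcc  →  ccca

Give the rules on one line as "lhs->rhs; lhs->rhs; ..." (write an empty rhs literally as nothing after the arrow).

aca->; acb->a; bcc->a

  | cccbaab
  | caaaabba
  | acabbc => bbc
  | ccccbacb => ccccba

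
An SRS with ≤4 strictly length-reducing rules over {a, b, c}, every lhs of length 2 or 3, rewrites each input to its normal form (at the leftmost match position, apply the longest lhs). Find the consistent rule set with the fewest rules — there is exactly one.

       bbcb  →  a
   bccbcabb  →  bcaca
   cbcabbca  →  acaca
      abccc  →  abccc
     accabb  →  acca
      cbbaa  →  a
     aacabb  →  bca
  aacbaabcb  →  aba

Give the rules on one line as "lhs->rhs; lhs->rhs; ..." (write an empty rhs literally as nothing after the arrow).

aa->b; bb->; cb->a

  | bbcb => cb => a
  | bccbcabb => bcacabb => bcaca
  | cbcabbca => acabbca => acaca
  | abccc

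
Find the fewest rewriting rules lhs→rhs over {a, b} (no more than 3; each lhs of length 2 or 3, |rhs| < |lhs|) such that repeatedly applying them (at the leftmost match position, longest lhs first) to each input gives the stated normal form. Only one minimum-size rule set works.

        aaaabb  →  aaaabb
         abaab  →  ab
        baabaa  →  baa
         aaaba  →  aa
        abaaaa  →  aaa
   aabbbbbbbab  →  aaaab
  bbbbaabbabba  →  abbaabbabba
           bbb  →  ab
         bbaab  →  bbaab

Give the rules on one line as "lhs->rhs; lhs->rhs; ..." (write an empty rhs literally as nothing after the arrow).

aba->; bbb->ab

  | aaaabb
  | abaab => ab
  | baabaa => baa
  | aaaba => aa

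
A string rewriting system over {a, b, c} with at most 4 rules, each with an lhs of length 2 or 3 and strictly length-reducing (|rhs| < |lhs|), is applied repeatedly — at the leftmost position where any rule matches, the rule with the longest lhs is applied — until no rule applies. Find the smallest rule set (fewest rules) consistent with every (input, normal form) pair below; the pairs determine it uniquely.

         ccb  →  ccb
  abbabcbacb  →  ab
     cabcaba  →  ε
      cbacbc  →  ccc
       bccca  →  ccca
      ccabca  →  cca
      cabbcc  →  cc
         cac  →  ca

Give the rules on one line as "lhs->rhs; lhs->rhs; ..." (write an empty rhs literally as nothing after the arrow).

  | ccb
  | abbabcbacb => abbcbacb => abcbacb => acbacb => abacb => acb => ab
  | cabcaba => bcaba => caba => ba => ε
  | cbacbc => ccbc => ccc

ac->a; ba->; bc->c; cab->b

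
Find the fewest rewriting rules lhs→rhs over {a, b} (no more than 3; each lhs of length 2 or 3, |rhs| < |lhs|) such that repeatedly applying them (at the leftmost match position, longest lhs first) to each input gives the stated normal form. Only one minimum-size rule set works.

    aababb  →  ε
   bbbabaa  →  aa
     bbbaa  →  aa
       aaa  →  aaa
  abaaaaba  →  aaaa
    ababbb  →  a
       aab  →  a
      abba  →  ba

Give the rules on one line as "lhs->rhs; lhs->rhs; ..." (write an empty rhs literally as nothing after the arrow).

ab->; bb->a

  | aababb => aabb => ab => ε
  | bbbabaa => ababaa => abaa => aa
  | bbbaa => abaa => aa
  | aaa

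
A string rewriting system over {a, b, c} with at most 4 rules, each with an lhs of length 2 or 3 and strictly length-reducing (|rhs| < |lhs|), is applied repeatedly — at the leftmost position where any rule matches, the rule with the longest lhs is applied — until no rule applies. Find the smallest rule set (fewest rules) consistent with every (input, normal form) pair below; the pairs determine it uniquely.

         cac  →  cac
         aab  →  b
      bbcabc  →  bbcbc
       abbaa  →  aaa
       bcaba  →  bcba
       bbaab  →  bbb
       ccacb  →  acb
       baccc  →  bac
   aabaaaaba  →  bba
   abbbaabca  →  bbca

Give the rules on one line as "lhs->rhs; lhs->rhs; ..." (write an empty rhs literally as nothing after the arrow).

  | cac
  | aab => ab => b
  | bbcabc => bbcbc
  | abbaa => aaa

ab->b; abb->a; cc->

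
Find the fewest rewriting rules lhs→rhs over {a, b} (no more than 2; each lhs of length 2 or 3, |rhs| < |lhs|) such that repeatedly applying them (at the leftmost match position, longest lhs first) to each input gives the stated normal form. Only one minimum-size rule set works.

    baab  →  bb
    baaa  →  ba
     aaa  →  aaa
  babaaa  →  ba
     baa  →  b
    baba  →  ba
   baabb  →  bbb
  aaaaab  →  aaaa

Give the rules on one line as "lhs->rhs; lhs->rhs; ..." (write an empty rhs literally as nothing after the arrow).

ab->; baa->b

  | baab => bb
  | baaa => ba
  | aaa
  | babaaa => baaa => ba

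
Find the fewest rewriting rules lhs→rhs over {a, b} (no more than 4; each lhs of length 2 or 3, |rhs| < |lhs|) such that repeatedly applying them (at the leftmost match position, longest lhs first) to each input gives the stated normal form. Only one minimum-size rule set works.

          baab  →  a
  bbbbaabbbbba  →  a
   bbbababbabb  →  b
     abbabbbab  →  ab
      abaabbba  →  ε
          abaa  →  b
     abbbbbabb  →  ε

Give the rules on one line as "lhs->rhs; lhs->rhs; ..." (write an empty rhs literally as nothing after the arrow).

aa->; aba->ba; bb->a; bbb->bb

  | baab => bb => a
  | bbbbaabbbbba => bbbaabbbbba => bbaabbbbba => aaabbbbba => abbbbba => abbbba => abbba => abba => aaa => a
  | bbbababbabb => bbababbabb => aababbabb => babbabb => baaabb => babb => baa => b
  | abbabbbab => aaabbbab => abbbab => abbab => aaab => ab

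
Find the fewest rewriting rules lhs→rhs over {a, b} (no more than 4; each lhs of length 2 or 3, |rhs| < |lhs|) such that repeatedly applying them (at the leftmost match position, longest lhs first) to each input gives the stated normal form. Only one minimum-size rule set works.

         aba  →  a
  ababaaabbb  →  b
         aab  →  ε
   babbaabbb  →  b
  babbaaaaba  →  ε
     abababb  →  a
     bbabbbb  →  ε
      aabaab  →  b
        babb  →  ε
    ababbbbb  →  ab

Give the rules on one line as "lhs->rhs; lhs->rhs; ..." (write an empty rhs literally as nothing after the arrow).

  | aba => a
  | ababaaabbb => abaaabbb => aaabbb => babbb => bbb => b
  | aab => bb => ε
  | babbaabbb => bbaabbb => bbabbb => bbbbb => bbb => b

aa->b; ba->; bb->; bba->bb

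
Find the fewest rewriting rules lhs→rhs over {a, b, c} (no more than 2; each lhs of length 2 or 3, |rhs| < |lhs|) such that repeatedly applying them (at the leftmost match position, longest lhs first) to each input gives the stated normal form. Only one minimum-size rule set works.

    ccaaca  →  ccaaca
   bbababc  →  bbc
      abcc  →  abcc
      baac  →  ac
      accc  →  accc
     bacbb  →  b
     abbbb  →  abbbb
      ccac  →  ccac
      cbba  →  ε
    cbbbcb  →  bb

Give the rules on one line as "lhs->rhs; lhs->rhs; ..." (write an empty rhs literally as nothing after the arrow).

ba->; cb->

  | ccaaca
  | bbababc => bbabc => bbc
  | abcc
  | baac => ac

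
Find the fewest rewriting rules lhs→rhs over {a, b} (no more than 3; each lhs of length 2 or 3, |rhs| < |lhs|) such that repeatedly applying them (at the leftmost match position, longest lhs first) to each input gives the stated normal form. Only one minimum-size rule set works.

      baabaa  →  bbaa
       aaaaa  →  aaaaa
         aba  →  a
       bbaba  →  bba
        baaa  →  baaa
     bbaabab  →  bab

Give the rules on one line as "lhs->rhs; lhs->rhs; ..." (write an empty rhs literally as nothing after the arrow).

  | baabaa => bbaa
  | aaaaa
  | aba => a
  | bbaba => bba

aab->b; aba->a; bbb->b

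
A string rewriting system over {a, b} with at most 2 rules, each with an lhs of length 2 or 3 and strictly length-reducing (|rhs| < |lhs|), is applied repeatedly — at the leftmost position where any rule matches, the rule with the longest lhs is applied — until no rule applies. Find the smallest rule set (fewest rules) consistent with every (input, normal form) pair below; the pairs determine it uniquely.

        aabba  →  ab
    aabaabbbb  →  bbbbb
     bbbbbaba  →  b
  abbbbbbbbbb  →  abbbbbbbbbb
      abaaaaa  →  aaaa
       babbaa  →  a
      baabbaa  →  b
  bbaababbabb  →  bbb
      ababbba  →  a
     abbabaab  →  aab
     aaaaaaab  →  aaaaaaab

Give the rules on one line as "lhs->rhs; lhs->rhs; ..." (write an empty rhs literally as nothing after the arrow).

  | aabba => aaba => ab
  | aabaabbbb => ababbbb => bbbbb
  | bbbbbaba => bbbbaba => bbbaba => bbaba => baba => aba => b
  | abbbbbbbbbb

aba->b; ba->a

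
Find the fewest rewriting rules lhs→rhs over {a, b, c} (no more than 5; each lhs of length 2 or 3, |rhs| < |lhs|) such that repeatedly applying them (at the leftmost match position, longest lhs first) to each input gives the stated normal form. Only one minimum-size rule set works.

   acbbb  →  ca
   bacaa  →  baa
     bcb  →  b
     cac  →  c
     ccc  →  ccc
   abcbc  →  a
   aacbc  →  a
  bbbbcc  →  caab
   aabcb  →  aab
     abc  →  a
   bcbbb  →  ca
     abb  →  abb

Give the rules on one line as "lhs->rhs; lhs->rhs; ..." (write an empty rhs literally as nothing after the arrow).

ac->; bbb->ca; bc->; bcc->ab

  | acbbb => bbb => ca
  | bacaa => baa
  | bcb => b
  | cac => c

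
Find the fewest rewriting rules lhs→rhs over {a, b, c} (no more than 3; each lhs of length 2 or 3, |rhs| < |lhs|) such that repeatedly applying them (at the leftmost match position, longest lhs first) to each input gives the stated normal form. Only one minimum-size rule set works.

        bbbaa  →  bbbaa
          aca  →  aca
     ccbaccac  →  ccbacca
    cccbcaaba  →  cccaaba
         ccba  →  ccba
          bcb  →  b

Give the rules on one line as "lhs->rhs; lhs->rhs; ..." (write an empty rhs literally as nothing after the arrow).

  | bbbaa
  | aca
  | ccbaccac => ccbacca
  | cccbcaaba => cccaaba

bc->; cac->ca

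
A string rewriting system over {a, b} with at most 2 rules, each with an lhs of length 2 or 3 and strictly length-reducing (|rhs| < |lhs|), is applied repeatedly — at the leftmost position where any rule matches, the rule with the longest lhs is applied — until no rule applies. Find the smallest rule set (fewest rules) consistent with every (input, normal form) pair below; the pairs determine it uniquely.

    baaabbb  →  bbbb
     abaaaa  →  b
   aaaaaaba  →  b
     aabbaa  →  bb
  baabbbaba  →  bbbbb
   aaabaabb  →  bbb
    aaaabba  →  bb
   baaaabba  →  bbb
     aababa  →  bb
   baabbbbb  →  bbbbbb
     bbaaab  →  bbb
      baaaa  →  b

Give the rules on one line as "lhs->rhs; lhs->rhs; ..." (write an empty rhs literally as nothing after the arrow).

  | baaabbb => baabbb => babbb => bbbb
  | abaaaa => baaaa => baaa => baa => ba => b
  | aaaaaaba => aaaaaba => aaaaba => aaaba => aaba => aba => ba => b
  | aabbaa => abbaa => bbaa => bba => bb

ab->b; ba->b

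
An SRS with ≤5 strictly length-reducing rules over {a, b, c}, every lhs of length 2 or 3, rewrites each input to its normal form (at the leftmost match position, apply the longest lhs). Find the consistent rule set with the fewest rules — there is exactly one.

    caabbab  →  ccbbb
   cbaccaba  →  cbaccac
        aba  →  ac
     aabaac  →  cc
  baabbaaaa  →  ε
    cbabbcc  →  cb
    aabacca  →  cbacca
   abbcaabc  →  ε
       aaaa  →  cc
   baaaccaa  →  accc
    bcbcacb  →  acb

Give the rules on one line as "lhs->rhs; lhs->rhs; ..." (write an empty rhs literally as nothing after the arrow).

aa->c; ab->b; aba->ac; bc->

  | caabbab => ccbbab => ccbbb
  | cbaccaba => cbaccac
  | aba => ac
  | aabaac => cbaac => cbcc => cc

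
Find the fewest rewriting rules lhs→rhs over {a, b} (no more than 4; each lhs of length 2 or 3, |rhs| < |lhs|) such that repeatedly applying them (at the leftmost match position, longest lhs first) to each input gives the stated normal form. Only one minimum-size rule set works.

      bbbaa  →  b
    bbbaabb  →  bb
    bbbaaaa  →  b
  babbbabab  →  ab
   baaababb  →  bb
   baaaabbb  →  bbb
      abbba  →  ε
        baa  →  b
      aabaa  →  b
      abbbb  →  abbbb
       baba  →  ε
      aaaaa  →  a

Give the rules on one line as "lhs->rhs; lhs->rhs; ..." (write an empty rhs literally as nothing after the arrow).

aa->b; aab->b; aba->; ba->a

  | bbbaa => bbaa => baa => aa => b
  | bbbaabb => bbaabb => baabb => aabb => bb
  | bbbaaaa => bbaaaa => baaaa => aaaa => baa => aa => b
  | babbbabab => abbbabab => abbabab => ababab => bab => ab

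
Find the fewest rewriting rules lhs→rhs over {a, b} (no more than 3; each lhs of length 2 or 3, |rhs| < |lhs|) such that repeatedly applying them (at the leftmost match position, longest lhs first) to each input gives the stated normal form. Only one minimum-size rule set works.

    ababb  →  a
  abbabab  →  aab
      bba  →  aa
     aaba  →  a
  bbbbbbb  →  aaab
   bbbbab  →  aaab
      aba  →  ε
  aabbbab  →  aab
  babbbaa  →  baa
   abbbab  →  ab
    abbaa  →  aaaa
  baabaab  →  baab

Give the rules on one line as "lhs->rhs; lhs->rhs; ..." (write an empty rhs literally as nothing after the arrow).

  | ababb => bb => a
  | abbabab => aaabab => aab
  | bba => aa
  | aaba => a

aba->; bb->a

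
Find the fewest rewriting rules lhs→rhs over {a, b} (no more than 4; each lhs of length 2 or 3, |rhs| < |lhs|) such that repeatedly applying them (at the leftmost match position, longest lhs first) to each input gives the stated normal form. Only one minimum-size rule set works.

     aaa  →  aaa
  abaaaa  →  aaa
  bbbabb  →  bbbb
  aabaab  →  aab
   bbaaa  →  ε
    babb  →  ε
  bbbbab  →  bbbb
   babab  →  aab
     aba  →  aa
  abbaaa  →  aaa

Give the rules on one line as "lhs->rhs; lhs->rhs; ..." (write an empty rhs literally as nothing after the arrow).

abb->; ba->a; baa->; bba->b

  | aaa
  | abaaaa => aaa
  | bbbabb => bbbb
  | aabaab => aab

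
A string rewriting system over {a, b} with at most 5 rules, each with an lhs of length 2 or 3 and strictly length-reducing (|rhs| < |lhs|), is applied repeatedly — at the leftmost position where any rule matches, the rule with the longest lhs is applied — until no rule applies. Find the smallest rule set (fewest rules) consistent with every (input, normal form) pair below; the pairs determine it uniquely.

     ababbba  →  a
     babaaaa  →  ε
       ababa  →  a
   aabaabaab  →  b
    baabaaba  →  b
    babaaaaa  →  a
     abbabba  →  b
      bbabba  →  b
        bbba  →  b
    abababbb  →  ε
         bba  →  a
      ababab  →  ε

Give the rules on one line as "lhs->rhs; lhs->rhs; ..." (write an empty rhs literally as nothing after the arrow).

aa->; ab->; ba->b; bb->

  | ababbba => abbba => bba => a
  | babaaaa => bbaaaa => aaaa => aa => ε
  | ababa => aba => a
  | aabaabaab => baabaab => babaab => bbaab => aab => b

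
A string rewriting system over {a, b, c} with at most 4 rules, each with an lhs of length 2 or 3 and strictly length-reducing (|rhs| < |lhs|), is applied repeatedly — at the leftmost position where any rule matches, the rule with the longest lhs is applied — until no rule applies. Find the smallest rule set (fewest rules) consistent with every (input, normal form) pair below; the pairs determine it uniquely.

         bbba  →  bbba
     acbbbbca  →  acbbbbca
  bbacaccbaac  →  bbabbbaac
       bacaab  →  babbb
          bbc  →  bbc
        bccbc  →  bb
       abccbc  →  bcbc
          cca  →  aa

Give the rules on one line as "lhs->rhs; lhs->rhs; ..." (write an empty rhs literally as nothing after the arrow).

abc->b; caa->bb; cc->a

  | bbba
  | acbbbbca
  | bbacaccbaac => bbacaabaac => bbabbbaac
  | bacaab => babbb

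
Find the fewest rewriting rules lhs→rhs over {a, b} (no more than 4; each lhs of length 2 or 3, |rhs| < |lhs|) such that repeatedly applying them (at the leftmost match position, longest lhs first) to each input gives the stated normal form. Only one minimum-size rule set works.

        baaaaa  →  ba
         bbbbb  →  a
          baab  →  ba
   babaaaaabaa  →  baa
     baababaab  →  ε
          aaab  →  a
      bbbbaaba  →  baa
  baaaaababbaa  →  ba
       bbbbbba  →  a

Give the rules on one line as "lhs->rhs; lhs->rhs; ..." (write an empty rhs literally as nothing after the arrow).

  | baaaaa => bbaa => ba
  | bbbbb => abbb => bb => a
  | baab => ba
  | babaaaaabaa => baaaaabaa => bbaabaa => babaa => baa

aaa->b; ab->; bb->a; bba->b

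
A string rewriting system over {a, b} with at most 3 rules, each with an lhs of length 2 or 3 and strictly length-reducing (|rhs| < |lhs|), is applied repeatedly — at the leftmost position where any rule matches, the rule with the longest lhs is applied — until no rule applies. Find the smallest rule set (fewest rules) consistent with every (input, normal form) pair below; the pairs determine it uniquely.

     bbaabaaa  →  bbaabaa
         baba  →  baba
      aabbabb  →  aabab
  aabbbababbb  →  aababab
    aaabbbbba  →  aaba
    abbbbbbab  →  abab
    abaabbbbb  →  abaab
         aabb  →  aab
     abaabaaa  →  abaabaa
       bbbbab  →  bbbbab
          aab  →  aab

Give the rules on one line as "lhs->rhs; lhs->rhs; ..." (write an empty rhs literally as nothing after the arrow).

aaa->aa; abb->ab

  | bbaabaaa => bbaabaa
  | baba
  | aabbabb => aababb => aabab
  | aabbbababbb => aabbababbb => aabababbb => aabababb => aababab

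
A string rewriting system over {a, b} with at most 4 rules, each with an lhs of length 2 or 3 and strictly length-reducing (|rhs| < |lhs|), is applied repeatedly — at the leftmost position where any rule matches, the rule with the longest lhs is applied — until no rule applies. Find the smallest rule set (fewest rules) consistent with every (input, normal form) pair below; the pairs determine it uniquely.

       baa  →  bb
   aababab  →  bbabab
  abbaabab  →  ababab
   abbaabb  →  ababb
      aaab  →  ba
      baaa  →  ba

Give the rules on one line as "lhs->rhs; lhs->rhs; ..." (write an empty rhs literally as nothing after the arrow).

  | baa => bb
  | aababab => bbabab
  | abbaabab => abbbbab => ababab
  | abbaabb => abbbbb => ababb

aa->b; aaa->bb; bbb->ba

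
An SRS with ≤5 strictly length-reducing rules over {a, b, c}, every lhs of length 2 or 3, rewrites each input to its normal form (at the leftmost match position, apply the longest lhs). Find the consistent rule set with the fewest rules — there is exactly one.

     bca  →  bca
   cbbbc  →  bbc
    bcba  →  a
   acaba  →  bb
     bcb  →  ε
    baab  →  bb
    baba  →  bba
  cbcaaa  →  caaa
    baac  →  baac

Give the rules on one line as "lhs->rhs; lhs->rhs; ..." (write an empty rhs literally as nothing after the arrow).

  | bca
  | cbbbc => bbc
  | bcba => a
  | acaba => acba => abb => bb

ab->b; bcb->; cb->; cba->bb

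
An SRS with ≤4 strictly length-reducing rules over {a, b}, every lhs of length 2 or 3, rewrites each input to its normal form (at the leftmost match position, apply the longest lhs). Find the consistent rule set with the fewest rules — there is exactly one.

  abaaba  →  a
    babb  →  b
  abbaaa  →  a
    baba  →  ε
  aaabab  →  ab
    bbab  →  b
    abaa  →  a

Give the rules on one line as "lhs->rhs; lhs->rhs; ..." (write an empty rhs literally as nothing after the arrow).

  | abaaba => aaba => aba => a
  | babb => bb => b
  | abbaaa => abaaa => aaa => aa => a
  | baba => ba => ε

aa->a; ba->; bb->b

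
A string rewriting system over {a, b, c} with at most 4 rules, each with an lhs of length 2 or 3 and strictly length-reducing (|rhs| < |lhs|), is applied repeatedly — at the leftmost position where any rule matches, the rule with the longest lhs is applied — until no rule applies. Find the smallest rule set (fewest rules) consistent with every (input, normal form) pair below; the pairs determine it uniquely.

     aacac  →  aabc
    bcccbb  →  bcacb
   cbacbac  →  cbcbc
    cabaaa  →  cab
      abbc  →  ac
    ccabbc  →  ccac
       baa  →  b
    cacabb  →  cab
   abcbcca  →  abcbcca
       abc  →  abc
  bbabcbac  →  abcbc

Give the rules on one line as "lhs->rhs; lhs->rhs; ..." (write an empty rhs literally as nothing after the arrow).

aca->ab; ba->b; bb->; ccb->ac

  | aacac => aabc
  | bcccbb => bcacb
  | cbacbac => cbcbac => cbcbc
  | cabaaa => cabaa => caba => cab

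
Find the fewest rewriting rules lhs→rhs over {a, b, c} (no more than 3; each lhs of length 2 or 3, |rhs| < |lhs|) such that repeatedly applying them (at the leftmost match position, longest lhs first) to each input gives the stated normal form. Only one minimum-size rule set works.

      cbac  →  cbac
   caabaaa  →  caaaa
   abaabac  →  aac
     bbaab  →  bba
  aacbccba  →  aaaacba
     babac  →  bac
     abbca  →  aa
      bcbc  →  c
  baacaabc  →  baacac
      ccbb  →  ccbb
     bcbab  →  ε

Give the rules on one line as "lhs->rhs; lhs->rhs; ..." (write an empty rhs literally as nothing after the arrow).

ab->; bc->a; cbc->aa

  | cbac
  | caabaaa => caaaa
  | abaabac => aabac => aac
  | bbaab => bba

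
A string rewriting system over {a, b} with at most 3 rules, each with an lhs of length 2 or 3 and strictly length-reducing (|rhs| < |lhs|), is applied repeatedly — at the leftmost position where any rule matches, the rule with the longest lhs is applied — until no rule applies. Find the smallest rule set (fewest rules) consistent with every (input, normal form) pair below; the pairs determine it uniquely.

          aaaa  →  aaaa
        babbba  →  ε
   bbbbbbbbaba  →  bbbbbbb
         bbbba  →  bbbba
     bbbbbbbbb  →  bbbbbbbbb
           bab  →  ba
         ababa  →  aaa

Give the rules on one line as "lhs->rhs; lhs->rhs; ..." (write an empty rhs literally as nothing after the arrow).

ab->a; baa->

  | aaaa
  | babbba => babba => baba => baa => ε
  | bbbbbbbbaba => bbbbbbbbaa => bbbbbbb
  | bbbba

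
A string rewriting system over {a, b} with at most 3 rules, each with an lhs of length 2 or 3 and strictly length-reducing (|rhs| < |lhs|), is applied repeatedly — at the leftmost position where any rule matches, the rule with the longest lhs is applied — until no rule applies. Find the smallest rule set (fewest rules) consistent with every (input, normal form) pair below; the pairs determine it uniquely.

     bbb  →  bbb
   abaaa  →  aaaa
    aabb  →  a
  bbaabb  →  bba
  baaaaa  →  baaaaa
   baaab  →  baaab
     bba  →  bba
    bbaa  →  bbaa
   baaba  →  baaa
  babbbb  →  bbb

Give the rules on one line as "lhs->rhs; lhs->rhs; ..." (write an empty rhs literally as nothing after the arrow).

  | bbb
  | abaaa => aaaa
  | aabb => a
  | bbaabb => bba

aba->aa; abb->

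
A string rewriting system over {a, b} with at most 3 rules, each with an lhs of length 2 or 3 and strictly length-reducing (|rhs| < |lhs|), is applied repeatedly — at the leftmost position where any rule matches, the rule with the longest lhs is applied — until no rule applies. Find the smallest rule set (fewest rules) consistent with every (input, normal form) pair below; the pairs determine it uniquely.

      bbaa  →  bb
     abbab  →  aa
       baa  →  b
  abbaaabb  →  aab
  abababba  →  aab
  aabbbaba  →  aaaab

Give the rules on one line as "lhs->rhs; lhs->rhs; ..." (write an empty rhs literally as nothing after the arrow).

ba->b; bbb->a

  | bbaa => bba => bb
  | abbab => abbb => aa
  | baa => ba => b
  | abbaaabb => abbaabb => abbabb => abbbb => aab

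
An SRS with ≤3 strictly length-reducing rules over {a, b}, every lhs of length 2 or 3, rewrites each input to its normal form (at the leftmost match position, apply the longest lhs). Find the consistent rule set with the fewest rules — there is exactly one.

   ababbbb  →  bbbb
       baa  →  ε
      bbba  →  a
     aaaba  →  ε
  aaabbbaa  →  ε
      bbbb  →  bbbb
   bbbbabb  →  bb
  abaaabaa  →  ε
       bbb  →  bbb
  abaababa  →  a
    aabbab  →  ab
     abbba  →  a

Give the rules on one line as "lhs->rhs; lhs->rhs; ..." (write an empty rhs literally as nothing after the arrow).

  | ababbbb => aabbbb => bbbb
  | baa => aa => ε
  | bbba => bba => ba => a
  | aaaba => aba => aa => ε

aa->; abb->bb; ba->a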